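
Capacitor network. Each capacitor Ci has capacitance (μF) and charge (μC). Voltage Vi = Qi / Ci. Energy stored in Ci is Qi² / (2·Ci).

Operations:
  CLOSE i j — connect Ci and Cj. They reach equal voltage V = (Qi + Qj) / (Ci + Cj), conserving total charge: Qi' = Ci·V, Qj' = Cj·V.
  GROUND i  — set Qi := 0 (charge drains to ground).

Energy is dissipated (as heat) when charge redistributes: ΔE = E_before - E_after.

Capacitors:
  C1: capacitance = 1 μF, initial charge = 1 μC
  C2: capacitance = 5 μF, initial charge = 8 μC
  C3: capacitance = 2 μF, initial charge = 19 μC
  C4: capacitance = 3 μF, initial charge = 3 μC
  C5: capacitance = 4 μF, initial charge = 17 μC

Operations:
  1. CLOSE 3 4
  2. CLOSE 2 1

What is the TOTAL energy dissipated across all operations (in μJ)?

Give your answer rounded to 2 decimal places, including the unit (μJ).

Initial: C1(1μF, Q=1μC, V=1.00V), C2(5μF, Q=8μC, V=1.60V), C3(2μF, Q=19μC, V=9.50V), C4(3μF, Q=3μC, V=1.00V), C5(4μF, Q=17μC, V=4.25V)
Op 1: CLOSE 3-4: Q_total=22.00, C_total=5.00, V=4.40; Q3=8.80, Q4=13.20; dissipated=43.350
Op 2: CLOSE 2-1: Q_total=9.00, C_total=6.00, V=1.50; Q2=7.50, Q1=1.50; dissipated=0.150
Total dissipated: 43.500 μJ

Answer: 43.50 μJ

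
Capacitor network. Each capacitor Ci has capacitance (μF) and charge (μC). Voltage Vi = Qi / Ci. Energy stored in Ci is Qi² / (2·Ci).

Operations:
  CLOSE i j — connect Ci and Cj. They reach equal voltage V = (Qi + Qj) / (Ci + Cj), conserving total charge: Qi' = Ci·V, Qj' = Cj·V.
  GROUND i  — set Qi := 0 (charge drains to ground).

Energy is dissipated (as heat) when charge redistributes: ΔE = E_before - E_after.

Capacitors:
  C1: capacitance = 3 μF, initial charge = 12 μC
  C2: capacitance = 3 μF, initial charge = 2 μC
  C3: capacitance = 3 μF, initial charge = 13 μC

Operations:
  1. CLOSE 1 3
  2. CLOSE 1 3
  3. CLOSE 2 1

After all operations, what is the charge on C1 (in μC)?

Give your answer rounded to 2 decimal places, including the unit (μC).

Initial: C1(3μF, Q=12μC, V=4.00V), C2(3μF, Q=2μC, V=0.67V), C3(3μF, Q=13μC, V=4.33V)
Op 1: CLOSE 1-3: Q_total=25.00, C_total=6.00, V=4.17; Q1=12.50, Q3=12.50; dissipated=0.083
Op 2: CLOSE 1-3: Q_total=25.00, C_total=6.00, V=4.17; Q1=12.50, Q3=12.50; dissipated=0.000
Op 3: CLOSE 2-1: Q_total=14.50, C_total=6.00, V=2.42; Q2=7.25, Q1=7.25; dissipated=9.188
Final charges: Q1=7.25, Q2=7.25, Q3=12.50

Answer: 7.25 μC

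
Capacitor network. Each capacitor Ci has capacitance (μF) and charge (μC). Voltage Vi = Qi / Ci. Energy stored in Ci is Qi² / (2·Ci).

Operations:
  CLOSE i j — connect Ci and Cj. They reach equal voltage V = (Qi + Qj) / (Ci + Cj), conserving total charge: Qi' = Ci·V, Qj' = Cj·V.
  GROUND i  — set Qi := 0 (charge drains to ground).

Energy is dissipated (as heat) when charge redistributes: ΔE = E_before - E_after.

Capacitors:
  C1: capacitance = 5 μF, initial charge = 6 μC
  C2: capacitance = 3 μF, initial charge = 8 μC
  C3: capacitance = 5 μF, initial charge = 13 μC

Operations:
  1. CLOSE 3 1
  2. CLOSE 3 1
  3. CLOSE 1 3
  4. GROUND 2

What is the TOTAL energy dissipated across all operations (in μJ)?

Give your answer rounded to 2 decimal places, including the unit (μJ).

Answer: 13.12 μJ

Derivation:
Initial: C1(5μF, Q=6μC, V=1.20V), C2(3μF, Q=8μC, V=2.67V), C3(5μF, Q=13μC, V=2.60V)
Op 1: CLOSE 3-1: Q_total=19.00, C_total=10.00, V=1.90; Q3=9.50, Q1=9.50; dissipated=2.450
Op 2: CLOSE 3-1: Q_total=19.00, C_total=10.00, V=1.90; Q3=9.50, Q1=9.50; dissipated=0.000
Op 3: CLOSE 1-3: Q_total=19.00, C_total=10.00, V=1.90; Q1=9.50, Q3=9.50; dissipated=0.000
Op 4: GROUND 2: Q2=0; energy lost=10.667
Total dissipated: 13.117 μJ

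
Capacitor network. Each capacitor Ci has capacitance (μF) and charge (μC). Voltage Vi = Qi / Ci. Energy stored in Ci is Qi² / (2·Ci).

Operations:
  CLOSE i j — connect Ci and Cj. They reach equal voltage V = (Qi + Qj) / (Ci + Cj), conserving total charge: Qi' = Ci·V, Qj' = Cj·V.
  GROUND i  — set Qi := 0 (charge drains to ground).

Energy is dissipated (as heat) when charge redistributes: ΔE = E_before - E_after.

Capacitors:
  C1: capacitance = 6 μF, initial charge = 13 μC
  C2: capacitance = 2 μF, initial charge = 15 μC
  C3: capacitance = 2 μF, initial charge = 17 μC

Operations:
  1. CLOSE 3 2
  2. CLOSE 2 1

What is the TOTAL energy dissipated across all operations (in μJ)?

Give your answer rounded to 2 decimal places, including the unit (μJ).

Answer: 26.02 μJ

Derivation:
Initial: C1(6μF, Q=13μC, V=2.17V), C2(2μF, Q=15μC, V=7.50V), C3(2μF, Q=17μC, V=8.50V)
Op 1: CLOSE 3-2: Q_total=32.00, C_total=4.00, V=8.00; Q3=16.00, Q2=16.00; dissipated=0.500
Op 2: CLOSE 2-1: Q_total=29.00, C_total=8.00, V=3.62; Q2=7.25, Q1=21.75; dissipated=25.521
Total dissipated: 26.021 μJ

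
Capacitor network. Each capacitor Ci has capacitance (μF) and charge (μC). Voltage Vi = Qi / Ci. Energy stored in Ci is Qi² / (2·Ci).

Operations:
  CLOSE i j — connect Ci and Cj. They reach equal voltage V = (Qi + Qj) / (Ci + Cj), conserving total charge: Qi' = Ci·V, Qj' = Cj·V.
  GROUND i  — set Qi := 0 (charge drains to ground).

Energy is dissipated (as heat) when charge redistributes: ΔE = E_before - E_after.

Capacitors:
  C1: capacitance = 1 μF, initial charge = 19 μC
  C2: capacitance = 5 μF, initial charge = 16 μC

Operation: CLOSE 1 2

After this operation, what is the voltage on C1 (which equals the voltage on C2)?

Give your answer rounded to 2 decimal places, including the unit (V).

Initial: C1(1μF, Q=19μC, V=19.00V), C2(5μF, Q=16μC, V=3.20V)
Op 1: CLOSE 1-2: Q_total=35.00, C_total=6.00, V=5.83; Q1=5.83, Q2=29.17; dissipated=104.017

Answer: 5.83 V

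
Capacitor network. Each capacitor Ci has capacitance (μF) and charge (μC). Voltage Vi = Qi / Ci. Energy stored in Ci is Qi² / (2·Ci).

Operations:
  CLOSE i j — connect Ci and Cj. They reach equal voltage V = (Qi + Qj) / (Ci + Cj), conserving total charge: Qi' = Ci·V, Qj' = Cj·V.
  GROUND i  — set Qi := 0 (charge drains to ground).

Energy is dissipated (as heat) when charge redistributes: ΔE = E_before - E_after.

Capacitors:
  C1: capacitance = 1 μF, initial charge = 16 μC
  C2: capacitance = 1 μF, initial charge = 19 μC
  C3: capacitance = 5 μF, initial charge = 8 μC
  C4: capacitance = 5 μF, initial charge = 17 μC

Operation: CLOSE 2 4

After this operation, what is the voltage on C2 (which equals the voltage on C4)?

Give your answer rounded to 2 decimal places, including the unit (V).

Initial: C1(1μF, Q=16μC, V=16.00V), C2(1μF, Q=19μC, V=19.00V), C3(5μF, Q=8μC, V=1.60V), C4(5μF, Q=17μC, V=3.40V)
Op 1: CLOSE 2-4: Q_total=36.00, C_total=6.00, V=6.00; Q2=6.00, Q4=30.00; dissipated=101.400

Answer: 6.00 V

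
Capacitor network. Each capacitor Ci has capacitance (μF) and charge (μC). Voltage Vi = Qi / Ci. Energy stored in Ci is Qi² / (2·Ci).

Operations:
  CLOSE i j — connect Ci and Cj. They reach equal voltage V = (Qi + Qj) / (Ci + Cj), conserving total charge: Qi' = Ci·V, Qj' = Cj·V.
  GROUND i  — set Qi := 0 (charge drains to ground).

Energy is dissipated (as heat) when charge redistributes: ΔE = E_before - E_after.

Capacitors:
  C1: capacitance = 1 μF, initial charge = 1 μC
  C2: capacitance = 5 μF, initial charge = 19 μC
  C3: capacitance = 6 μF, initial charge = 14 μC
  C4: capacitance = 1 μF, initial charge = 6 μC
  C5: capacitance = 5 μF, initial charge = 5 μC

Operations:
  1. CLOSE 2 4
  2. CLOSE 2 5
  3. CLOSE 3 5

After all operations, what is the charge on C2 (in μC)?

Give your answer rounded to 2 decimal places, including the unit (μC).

Initial: C1(1μF, Q=1μC, V=1.00V), C2(5μF, Q=19μC, V=3.80V), C3(6μF, Q=14μC, V=2.33V), C4(1μF, Q=6μC, V=6.00V), C5(5μF, Q=5μC, V=1.00V)
Op 1: CLOSE 2-4: Q_total=25.00, C_total=6.00, V=4.17; Q2=20.83, Q4=4.17; dissipated=2.017
Op 2: CLOSE 2-5: Q_total=25.83, C_total=10.00, V=2.58; Q2=12.92, Q5=12.92; dissipated=12.535
Op 3: CLOSE 3-5: Q_total=26.92, C_total=11.00, V=2.45; Q3=14.68, Q5=12.23; dissipated=0.085
Final charges: Q1=1.00, Q2=12.92, Q3=14.68, Q4=4.17, Q5=12.23

Answer: 12.92 μC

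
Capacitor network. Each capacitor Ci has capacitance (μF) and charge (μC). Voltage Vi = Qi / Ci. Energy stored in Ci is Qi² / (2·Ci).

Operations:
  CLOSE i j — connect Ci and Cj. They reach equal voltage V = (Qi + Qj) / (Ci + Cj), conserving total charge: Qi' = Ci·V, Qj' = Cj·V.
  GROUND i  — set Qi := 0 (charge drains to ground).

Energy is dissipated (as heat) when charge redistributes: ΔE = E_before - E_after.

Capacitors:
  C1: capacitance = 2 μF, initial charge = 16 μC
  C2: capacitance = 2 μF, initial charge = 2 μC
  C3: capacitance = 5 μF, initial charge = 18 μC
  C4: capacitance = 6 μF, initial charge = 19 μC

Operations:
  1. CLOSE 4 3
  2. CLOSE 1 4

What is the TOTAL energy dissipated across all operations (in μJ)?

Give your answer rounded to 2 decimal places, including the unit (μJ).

Initial: C1(2μF, Q=16μC, V=8.00V), C2(2μF, Q=2μC, V=1.00V), C3(5μF, Q=18μC, V=3.60V), C4(6μF, Q=19μC, V=3.17V)
Op 1: CLOSE 4-3: Q_total=37.00, C_total=11.00, V=3.36; Q4=20.18, Q3=16.82; dissipated=0.256
Op 2: CLOSE 1-4: Q_total=36.18, C_total=8.00, V=4.52; Q1=9.05, Q4=27.14; dissipated=16.122
Total dissipated: 16.378 μJ

Answer: 16.38 μJ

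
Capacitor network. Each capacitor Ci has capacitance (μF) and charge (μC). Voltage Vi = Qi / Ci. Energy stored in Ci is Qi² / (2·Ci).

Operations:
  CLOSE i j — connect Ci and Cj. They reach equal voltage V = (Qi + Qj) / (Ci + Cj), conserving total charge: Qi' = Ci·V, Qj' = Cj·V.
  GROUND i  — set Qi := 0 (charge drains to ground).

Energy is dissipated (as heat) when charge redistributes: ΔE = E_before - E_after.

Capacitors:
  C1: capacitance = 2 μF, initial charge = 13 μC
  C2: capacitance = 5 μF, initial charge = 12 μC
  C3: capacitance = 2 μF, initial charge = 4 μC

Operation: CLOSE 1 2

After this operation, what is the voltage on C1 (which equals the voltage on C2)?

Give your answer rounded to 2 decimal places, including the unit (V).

Initial: C1(2μF, Q=13μC, V=6.50V), C2(5μF, Q=12μC, V=2.40V), C3(2μF, Q=4μC, V=2.00V)
Op 1: CLOSE 1-2: Q_total=25.00, C_total=7.00, V=3.57; Q1=7.14, Q2=17.86; dissipated=12.007

Answer: 3.57 V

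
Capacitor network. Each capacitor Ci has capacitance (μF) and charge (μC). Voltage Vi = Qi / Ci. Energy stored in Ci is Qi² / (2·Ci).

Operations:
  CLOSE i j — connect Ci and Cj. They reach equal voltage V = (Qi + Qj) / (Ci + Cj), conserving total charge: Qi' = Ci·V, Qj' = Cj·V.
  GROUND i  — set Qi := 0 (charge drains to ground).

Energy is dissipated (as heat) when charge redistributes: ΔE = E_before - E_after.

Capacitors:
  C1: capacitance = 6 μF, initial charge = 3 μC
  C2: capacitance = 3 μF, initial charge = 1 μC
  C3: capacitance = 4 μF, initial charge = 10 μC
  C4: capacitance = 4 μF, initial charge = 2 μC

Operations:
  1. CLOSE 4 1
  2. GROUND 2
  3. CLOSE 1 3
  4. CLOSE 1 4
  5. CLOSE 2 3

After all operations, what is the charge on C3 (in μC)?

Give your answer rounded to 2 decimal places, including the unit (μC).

Initial: C1(6μF, Q=3μC, V=0.50V), C2(3μF, Q=1μC, V=0.33V), C3(4μF, Q=10μC, V=2.50V), C4(4μF, Q=2μC, V=0.50V)
Op 1: CLOSE 4-1: Q_total=5.00, C_total=10.00, V=0.50; Q4=2.00, Q1=3.00; dissipated=0.000
Op 2: GROUND 2: Q2=0; energy lost=0.167
Op 3: CLOSE 1-3: Q_total=13.00, C_total=10.00, V=1.30; Q1=7.80, Q3=5.20; dissipated=4.800
Op 4: CLOSE 1-4: Q_total=9.80, C_total=10.00, V=0.98; Q1=5.88, Q4=3.92; dissipated=0.768
Op 5: CLOSE 2-3: Q_total=5.20, C_total=7.00, V=0.74; Q2=2.23, Q3=2.97; dissipated=1.449
Final charges: Q1=5.88, Q2=2.23, Q3=2.97, Q4=3.92

Answer: 2.97 μC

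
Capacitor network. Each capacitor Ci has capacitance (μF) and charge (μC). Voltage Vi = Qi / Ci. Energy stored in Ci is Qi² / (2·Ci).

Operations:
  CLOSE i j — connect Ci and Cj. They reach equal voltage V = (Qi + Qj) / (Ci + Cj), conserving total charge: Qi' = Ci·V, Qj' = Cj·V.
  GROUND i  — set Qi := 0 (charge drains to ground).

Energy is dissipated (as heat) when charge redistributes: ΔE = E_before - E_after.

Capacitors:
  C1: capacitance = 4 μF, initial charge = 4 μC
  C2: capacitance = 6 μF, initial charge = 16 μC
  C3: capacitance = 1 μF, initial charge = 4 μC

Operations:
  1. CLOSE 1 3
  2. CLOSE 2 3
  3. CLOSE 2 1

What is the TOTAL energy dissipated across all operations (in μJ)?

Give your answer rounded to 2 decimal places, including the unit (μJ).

Initial: C1(4μF, Q=4μC, V=1.00V), C2(6μF, Q=16μC, V=2.67V), C3(1μF, Q=4μC, V=4.00V)
Op 1: CLOSE 1-3: Q_total=8.00, C_total=5.00, V=1.60; Q1=6.40, Q3=1.60; dissipated=3.600
Op 2: CLOSE 2-3: Q_total=17.60, C_total=7.00, V=2.51; Q2=15.09, Q3=2.51; dissipated=0.488
Op 3: CLOSE 2-1: Q_total=21.49, C_total=10.00, V=2.15; Q2=12.89, Q1=8.59; dissipated=1.003
Total dissipated: 5.091 μJ

Answer: 5.09 μJ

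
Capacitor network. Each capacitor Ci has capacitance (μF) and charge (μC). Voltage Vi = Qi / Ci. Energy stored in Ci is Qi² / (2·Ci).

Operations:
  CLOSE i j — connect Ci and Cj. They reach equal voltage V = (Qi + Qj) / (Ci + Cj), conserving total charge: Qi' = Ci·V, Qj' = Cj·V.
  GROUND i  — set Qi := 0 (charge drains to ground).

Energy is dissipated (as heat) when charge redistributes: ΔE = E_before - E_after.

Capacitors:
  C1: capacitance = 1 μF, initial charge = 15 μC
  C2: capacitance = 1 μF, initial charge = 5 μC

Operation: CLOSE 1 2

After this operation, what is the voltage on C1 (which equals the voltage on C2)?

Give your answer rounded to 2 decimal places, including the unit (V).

Answer: 10.00 V

Derivation:
Initial: C1(1μF, Q=15μC, V=15.00V), C2(1μF, Q=5μC, V=5.00V)
Op 1: CLOSE 1-2: Q_total=20.00, C_total=2.00, V=10.00; Q1=10.00, Q2=10.00; dissipated=25.000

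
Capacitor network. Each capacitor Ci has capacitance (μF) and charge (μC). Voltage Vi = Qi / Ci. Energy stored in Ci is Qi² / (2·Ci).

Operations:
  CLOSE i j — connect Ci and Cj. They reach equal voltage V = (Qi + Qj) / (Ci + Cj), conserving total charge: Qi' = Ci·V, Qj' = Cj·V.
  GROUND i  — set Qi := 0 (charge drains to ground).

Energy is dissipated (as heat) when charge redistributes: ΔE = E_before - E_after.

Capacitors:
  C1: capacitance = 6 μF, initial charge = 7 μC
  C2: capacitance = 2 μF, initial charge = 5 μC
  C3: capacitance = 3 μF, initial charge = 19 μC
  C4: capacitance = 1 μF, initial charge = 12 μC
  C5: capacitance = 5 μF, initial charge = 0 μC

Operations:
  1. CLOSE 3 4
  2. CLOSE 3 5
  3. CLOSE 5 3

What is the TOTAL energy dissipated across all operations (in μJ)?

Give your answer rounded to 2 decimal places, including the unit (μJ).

Initial: C1(6μF, Q=7μC, V=1.17V), C2(2μF, Q=5μC, V=2.50V), C3(3μF, Q=19μC, V=6.33V), C4(1μF, Q=12μC, V=12.00V), C5(5μF, Q=0μC, V=0.00V)
Op 1: CLOSE 3-4: Q_total=31.00, C_total=4.00, V=7.75; Q3=23.25, Q4=7.75; dissipated=12.042
Op 2: CLOSE 3-5: Q_total=23.25, C_total=8.00, V=2.91; Q3=8.72, Q5=14.53; dissipated=56.309
Op 3: CLOSE 5-3: Q_total=23.25, C_total=8.00, V=2.91; Q5=14.53, Q3=8.72; dissipated=0.000
Total dissipated: 68.350 μJ

Answer: 68.35 μJ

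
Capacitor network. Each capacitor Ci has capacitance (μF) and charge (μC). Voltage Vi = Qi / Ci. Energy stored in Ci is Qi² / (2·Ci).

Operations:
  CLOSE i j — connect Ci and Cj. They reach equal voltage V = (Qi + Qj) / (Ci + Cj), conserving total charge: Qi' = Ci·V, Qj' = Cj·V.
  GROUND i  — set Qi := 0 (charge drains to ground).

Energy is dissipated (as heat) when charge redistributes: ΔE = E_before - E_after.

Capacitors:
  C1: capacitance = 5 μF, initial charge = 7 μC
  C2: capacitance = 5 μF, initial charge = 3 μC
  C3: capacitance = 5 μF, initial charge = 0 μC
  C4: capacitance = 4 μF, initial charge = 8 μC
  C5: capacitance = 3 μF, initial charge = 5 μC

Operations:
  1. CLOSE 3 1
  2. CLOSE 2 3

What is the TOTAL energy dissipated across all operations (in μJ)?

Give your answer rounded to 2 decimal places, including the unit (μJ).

Answer: 2.46 μJ

Derivation:
Initial: C1(5μF, Q=7μC, V=1.40V), C2(5μF, Q=3μC, V=0.60V), C3(5μF, Q=0μC, V=0.00V), C4(4μF, Q=8μC, V=2.00V), C5(3μF, Q=5μC, V=1.67V)
Op 1: CLOSE 3-1: Q_total=7.00, C_total=10.00, V=0.70; Q3=3.50, Q1=3.50; dissipated=2.450
Op 2: CLOSE 2-3: Q_total=6.50, C_total=10.00, V=0.65; Q2=3.25, Q3=3.25; dissipated=0.013
Total dissipated: 2.462 μJ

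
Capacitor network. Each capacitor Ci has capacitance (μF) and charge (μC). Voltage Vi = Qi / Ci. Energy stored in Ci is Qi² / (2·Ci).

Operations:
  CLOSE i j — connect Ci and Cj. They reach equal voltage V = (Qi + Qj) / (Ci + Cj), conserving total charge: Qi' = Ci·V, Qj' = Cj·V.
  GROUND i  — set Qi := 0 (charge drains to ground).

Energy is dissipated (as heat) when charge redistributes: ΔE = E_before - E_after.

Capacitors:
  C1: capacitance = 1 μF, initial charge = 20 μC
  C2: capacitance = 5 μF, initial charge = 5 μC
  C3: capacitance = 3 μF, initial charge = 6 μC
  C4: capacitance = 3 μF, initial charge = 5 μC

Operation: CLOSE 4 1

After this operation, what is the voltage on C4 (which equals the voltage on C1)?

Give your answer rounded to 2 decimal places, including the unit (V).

Answer: 6.25 V

Derivation:
Initial: C1(1μF, Q=20μC, V=20.00V), C2(5μF, Q=5μC, V=1.00V), C3(3μF, Q=6μC, V=2.00V), C4(3μF, Q=5μC, V=1.67V)
Op 1: CLOSE 4-1: Q_total=25.00, C_total=4.00, V=6.25; Q4=18.75, Q1=6.25; dissipated=126.042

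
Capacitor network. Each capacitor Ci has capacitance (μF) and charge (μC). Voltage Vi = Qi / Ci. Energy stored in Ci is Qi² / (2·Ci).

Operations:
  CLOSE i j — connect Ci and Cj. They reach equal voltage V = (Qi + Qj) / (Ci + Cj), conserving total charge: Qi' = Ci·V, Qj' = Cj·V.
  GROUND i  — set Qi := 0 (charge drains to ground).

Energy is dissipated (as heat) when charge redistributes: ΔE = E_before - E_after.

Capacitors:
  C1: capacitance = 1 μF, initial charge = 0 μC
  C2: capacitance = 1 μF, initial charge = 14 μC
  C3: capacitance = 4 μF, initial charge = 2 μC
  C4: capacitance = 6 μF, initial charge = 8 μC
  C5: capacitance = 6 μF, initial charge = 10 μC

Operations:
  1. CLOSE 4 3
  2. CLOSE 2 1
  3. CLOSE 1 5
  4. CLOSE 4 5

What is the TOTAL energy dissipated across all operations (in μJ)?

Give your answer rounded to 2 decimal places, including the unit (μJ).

Initial: C1(1μF, Q=0μC, V=0.00V), C2(1μF, Q=14μC, V=14.00V), C3(4μF, Q=2μC, V=0.50V), C4(6μF, Q=8μC, V=1.33V), C5(6μF, Q=10μC, V=1.67V)
Op 1: CLOSE 4-3: Q_total=10.00, C_total=10.00, V=1.00; Q4=6.00, Q3=4.00; dissipated=0.833
Op 2: CLOSE 2-1: Q_total=14.00, C_total=2.00, V=7.00; Q2=7.00, Q1=7.00; dissipated=49.000
Op 3: CLOSE 1-5: Q_total=17.00, C_total=7.00, V=2.43; Q1=2.43, Q5=14.57; dissipated=12.190
Op 4: CLOSE 4-5: Q_total=20.57, C_total=12.00, V=1.71; Q4=10.29, Q5=10.29; dissipated=3.061
Total dissipated: 65.085 μJ

Answer: 65.09 μJ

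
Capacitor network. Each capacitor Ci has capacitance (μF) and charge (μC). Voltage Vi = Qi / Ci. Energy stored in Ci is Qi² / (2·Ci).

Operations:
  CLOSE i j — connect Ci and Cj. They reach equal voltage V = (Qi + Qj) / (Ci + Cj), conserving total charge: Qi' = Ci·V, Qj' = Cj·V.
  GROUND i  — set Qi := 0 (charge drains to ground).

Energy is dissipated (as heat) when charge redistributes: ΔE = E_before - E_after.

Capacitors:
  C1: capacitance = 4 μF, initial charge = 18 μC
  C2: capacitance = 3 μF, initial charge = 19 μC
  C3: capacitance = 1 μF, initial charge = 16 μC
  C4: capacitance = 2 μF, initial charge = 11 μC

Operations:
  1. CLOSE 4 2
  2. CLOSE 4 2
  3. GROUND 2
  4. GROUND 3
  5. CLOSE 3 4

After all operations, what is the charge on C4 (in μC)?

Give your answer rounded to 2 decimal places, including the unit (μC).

Initial: C1(4μF, Q=18μC, V=4.50V), C2(3μF, Q=19μC, V=6.33V), C3(1μF, Q=16μC, V=16.00V), C4(2μF, Q=11μC, V=5.50V)
Op 1: CLOSE 4-2: Q_total=30.00, C_total=5.00, V=6.00; Q4=12.00, Q2=18.00; dissipated=0.417
Op 2: CLOSE 4-2: Q_total=30.00, C_total=5.00, V=6.00; Q4=12.00, Q2=18.00; dissipated=0.000
Op 3: GROUND 2: Q2=0; energy lost=54.000
Op 4: GROUND 3: Q3=0; energy lost=128.000
Op 5: CLOSE 3-4: Q_total=12.00, C_total=3.00, V=4.00; Q3=4.00, Q4=8.00; dissipated=12.000
Final charges: Q1=18.00, Q2=0.00, Q3=4.00, Q4=8.00

Answer: 8.00 μC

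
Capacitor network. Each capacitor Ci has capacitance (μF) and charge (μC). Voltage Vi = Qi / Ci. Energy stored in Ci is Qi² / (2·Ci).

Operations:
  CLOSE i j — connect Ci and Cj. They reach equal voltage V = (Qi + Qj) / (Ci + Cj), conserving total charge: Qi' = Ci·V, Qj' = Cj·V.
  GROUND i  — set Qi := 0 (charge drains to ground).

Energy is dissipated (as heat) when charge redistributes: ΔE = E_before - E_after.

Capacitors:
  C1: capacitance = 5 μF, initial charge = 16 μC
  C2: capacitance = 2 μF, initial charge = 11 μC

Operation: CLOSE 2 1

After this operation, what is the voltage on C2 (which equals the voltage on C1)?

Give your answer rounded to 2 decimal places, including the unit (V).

Initial: C1(5μF, Q=16μC, V=3.20V), C2(2μF, Q=11μC, V=5.50V)
Op 1: CLOSE 2-1: Q_total=27.00, C_total=7.00, V=3.86; Q2=7.71, Q1=19.29; dissipated=3.779

Answer: 3.86 V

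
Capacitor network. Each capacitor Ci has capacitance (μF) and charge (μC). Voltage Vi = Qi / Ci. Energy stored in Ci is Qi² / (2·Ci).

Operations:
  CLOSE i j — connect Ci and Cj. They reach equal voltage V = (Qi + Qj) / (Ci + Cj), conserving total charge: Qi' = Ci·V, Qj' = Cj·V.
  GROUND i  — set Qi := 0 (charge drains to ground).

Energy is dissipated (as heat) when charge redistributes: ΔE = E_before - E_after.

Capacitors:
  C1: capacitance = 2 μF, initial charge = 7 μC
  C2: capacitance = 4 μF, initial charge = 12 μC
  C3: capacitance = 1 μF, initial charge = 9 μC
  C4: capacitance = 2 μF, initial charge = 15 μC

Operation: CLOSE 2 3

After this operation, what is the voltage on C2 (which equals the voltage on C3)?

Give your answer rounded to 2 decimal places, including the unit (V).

Initial: C1(2μF, Q=7μC, V=3.50V), C2(4μF, Q=12μC, V=3.00V), C3(1μF, Q=9μC, V=9.00V), C4(2μF, Q=15μC, V=7.50V)
Op 1: CLOSE 2-3: Q_total=21.00, C_total=5.00, V=4.20; Q2=16.80, Q3=4.20; dissipated=14.400

Answer: 4.20 V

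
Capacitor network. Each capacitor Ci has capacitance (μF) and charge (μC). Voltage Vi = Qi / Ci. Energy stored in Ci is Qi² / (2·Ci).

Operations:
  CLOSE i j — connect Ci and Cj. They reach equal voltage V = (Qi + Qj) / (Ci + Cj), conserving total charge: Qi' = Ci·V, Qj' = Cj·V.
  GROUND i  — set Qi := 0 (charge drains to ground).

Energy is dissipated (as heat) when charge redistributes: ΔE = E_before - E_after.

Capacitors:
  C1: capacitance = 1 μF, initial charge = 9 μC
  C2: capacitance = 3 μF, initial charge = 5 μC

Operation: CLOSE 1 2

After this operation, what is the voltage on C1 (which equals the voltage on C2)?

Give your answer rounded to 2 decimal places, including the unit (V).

Answer: 3.50 V

Derivation:
Initial: C1(1μF, Q=9μC, V=9.00V), C2(3μF, Q=5μC, V=1.67V)
Op 1: CLOSE 1-2: Q_total=14.00, C_total=4.00, V=3.50; Q1=3.50, Q2=10.50; dissipated=20.167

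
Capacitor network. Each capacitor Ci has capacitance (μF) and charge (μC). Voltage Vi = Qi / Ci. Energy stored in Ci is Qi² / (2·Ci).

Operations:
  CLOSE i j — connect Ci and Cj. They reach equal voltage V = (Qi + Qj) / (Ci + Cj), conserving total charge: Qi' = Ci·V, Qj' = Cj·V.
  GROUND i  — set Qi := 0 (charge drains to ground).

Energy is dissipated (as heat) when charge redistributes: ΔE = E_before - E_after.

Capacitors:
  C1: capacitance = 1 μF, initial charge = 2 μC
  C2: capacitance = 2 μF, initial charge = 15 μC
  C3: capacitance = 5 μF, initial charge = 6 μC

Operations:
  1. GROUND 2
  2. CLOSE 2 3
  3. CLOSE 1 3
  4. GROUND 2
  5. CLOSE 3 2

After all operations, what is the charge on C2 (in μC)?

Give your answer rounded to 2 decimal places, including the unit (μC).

Answer: 1.50 μC

Derivation:
Initial: C1(1μF, Q=2μC, V=2.00V), C2(2μF, Q=15μC, V=7.50V), C3(5μF, Q=6μC, V=1.20V)
Op 1: GROUND 2: Q2=0; energy lost=56.250
Op 2: CLOSE 2-3: Q_total=6.00, C_total=7.00, V=0.86; Q2=1.71, Q3=4.29; dissipated=1.029
Op 3: CLOSE 1-3: Q_total=6.29, C_total=6.00, V=1.05; Q1=1.05, Q3=5.24; dissipated=0.544
Op 4: GROUND 2: Q2=0; energy lost=0.735
Op 5: CLOSE 3-2: Q_total=5.24, C_total=7.00, V=0.75; Q3=3.74, Q2=1.50; dissipated=0.784
Final charges: Q1=1.05, Q2=1.50, Q3=3.74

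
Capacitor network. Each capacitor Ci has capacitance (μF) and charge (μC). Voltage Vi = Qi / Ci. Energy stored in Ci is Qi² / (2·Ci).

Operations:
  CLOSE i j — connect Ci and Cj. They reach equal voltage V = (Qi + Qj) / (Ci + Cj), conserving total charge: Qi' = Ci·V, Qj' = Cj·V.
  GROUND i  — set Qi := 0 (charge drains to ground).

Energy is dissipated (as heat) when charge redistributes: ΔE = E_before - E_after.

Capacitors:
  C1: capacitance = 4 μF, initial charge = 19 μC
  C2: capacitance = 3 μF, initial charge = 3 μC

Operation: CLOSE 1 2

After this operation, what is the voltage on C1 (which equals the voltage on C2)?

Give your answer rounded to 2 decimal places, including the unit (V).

Initial: C1(4μF, Q=19μC, V=4.75V), C2(3μF, Q=3μC, V=1.00V)
Op 1: CLOSE 1-2: Q_total=22.00, C_total=7.00, V=3.14; Q1=12.57, Q2=9.43; dissipated=12.054

Answer: 3.14 V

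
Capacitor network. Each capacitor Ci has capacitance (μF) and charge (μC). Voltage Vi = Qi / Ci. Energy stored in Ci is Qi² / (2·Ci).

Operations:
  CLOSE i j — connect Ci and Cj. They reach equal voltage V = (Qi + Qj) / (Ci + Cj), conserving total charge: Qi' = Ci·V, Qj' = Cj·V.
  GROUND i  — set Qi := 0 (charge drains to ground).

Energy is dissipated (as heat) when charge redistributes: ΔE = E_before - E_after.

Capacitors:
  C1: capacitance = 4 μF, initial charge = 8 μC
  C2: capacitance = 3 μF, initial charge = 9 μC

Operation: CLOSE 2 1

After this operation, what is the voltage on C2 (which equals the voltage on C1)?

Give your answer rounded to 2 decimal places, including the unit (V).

Initial: C1(4μF, Q=8μC, V=2.00V), C2(3μF, Q=9μC, V=3.00V)
Op 1: CLOSE 2-1: Q_total=17.00, C_total=7.00, V=2.43; Q2=7.29, Q1=9.71; dissipated=0.857

Answer: 2.43 V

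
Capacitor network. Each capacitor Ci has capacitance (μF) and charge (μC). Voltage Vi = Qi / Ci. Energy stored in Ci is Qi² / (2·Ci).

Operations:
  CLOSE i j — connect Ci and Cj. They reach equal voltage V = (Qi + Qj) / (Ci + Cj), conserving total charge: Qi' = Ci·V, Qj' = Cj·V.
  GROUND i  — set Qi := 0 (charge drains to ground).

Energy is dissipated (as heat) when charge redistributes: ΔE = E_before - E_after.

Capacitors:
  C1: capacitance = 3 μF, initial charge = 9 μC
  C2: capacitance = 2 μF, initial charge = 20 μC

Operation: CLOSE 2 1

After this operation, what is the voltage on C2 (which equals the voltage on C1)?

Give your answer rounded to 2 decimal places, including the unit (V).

Answer: 5.80 V

Derivation:
Initial: C1(3μF, Q=9μC, V=3.00V), C2(2μF, Q=20μC, V=10.00V)
Op 1: CLOSE 2-1: Q_total=29.00, C_total=5.00, V=5.80; Q2=11.60, Q1=17.40; dissipated=29.400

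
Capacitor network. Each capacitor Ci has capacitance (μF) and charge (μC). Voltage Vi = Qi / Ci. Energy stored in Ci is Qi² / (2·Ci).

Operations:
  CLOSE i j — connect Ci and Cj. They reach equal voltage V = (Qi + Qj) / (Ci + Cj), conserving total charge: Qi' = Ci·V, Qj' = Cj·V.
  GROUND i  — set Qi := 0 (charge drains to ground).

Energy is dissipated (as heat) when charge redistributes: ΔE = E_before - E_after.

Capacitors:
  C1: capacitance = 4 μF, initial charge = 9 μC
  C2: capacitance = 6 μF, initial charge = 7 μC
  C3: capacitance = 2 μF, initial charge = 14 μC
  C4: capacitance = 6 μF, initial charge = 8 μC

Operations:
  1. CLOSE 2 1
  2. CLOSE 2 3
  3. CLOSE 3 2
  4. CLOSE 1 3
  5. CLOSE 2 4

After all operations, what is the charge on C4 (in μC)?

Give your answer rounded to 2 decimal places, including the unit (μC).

Initial: C1(4μF, Q=9μC, V=2.25V), C2(6μF, Q=7μC, V=1.17V), C3(2μF, Q=14μC, V=7.00V), C4(6μF, Q=8μC, V=1.33V)
Op 1: CLOSE 2-1: Q_total=16.00, C_total=10.00, V=1.60; Q2=9.60, Q1=6.40; dissipated=1.408
Op 2: CLOSE 2-3: Q_total=23.60, C_total=8.00, V=2.95; Q2=17.70, Q3=5.90; dissipated=21.870
Op 3: CLOSE 3-2: Q_total=23.60, C_total=8.00, V=2.95; Q3=5.90, Q2=17.70; dissipated=0.000
Op 4: CLOSE 1-3: Q_total=12.30, C_total=6.00, V=2.05; Q1=8.20, Q3=4.10; dissipated=1.215
Op 5: CLOSE 2-4: Q_total=25.70, C_total=12.00, V=2.14; Q2=12.85, Q4=12.85; dissipated=3.920
Final charges: Q1=8.20, Q2=12.85, Q3=4.10, Q4=12.85

Answer: 12.85 μC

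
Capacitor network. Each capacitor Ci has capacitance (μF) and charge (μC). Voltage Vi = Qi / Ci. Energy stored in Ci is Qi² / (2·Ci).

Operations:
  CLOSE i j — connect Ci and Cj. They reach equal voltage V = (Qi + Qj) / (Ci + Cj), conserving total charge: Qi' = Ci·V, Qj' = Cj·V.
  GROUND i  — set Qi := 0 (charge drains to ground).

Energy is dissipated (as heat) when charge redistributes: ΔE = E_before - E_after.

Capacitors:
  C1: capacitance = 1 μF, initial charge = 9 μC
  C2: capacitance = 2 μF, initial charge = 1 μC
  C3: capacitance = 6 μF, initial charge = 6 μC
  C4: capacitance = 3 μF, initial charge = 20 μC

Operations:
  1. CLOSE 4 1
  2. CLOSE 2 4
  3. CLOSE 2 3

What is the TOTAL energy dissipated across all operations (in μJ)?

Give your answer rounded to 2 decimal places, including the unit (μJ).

Answer: 38.83 μJ

Derivation:
Initial: C1(1μF, Q=9μC, V=9.00V), C2(2μF, Q=1μC, V=0.50V), C3(6μF, Q=6μC, V=1.00V), C4(3μF, Q=20μC, V=6.67V)
Op 1: CLOSE 4-1: Q_total=29.00, C_total=4.00, V=7.25; Q4=21.75, Q1=7.25; dissipated=2.042
Op 2: CLOSE 2-4: Q_total=22.75, C_total=5.00, V=4.55; Q2=9.10, Q4=13.65; dissipated=27.337
Op 3: CLOSE 2-3: Q_total=15.10, C_total=8.00, V=1.89; Q2=3.77, Q3=11.32; dissipated=9.452
Total dissipated: 38.831 μJ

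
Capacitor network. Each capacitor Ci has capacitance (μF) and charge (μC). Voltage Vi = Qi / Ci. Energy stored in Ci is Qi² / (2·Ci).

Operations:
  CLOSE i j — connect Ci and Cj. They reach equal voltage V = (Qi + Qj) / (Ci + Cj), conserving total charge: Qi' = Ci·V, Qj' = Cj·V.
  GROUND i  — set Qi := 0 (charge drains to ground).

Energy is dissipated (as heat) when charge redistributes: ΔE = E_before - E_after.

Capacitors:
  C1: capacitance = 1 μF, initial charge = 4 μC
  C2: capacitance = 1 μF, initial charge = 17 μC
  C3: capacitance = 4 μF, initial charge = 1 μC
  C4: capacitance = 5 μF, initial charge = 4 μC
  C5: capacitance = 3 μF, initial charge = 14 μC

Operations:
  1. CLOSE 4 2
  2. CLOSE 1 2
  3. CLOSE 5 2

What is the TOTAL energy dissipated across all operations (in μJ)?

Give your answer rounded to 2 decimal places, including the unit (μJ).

Answer: 109.73 μJ

Derivation:
Initial: C1(1μF, Q=4μC, V=4.00V), C2(1μF, Q=17μC, V=17.00V), C3(4μF, Q=1μC, V=0.25V), C4(5μF, Q=4μC, V=0.80V), C5(3μF, Q=14μC, V=4.67V)
Op 1: CLOSE 4-2: Q_total=21.00, C_total=6.00, V=3.50; Q4=17.50, Q2=3.50; dissipated=109.350
Op 2: CLOSE 1-2: Q_total=7.50, C_total=2.00, V=3.75; Q1=3.75, Q2=3.75; dissipated=0.062
Op 3: CLOSE 5-2: Q_total=17.75, C_total=4.00, V=4.44; Q5=13.31, Q2=4.44; dissipated=0.315
Total dissipated: 109.728 μJ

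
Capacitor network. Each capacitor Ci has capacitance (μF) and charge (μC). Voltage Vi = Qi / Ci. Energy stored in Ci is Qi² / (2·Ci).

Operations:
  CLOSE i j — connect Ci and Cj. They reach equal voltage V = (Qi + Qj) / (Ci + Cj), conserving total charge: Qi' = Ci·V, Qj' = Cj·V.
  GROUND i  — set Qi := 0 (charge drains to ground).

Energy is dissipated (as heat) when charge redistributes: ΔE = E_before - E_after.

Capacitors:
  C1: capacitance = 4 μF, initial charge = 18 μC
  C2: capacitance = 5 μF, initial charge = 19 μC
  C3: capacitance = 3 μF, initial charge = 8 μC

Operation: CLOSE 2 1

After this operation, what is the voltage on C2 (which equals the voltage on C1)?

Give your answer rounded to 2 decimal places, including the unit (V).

Initial: C1(4μF, Q=18μC, V=4.50V), C2(5μF, Q=19μC, V=3.80V), C3(3μF, Q=8μC, V=2.67V)
Op 1: CLOSE 2-1: Q_total=37.00, C_total=9.00, V=4.11; Q2=20.56, Q1=16.44; dissipated=0.544

Answer: 4.11 V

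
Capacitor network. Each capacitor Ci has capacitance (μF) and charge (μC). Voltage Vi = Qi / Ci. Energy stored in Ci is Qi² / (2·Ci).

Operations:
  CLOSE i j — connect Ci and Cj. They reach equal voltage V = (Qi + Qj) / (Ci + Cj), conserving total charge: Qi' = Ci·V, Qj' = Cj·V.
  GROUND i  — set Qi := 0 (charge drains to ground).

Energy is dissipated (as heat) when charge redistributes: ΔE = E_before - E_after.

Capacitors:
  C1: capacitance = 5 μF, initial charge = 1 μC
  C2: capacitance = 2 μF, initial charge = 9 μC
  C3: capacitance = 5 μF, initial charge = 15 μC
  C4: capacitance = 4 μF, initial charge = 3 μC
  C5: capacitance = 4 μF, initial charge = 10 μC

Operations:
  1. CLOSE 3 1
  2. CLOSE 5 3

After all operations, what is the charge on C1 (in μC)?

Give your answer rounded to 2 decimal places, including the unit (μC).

Initial: C1(5μF, Q=1μC, V=0.20V), C2(2μF, Q=9μC, V=4.50V), C3(5μF, Q=15μC, V=3.00V), C4(4μF, Q=3μC, V=0.75V), C5(4μF, Q=10μC, V=2.50V)
Op 1: CLOSE 3-1: Q_total=16.00, C_total=10.00, V=1.60; Q3=8.00, Q1=8.00; dissipated=9.800
Op 2: CLOSE 5-3: Q_total=18.00, C_total=9.00, V=2.00; Q5=8.00, Q3=10.00; dissipated=0.900
Final charges: Q1=8.00, Q2=9.00, Q3=10.00, Q4=3.00, Q5=8.00

Answer: 8.00 μC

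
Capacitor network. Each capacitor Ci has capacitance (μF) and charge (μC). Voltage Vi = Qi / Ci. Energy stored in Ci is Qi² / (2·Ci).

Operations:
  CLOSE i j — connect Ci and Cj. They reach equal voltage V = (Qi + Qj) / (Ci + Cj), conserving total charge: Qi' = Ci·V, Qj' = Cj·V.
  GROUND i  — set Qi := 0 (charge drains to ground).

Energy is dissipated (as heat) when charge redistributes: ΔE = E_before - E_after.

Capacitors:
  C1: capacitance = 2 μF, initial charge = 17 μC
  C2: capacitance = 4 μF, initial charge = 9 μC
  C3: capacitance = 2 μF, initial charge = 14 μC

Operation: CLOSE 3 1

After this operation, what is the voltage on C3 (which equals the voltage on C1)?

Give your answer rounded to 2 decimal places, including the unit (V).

Initial: C1(2μF, Q=17μC, V=8.50V), C2(4μF, Q=9μC, V=2.25V), C3(2μF, Q=14μC, V=7.00V)
Op 1: CLOSE 3-1: Q_total=31.00, C_total=4.00, V=7.75; Q3=15.50, Q1=15.50; dissipated=1.125

Answer: 7.75 V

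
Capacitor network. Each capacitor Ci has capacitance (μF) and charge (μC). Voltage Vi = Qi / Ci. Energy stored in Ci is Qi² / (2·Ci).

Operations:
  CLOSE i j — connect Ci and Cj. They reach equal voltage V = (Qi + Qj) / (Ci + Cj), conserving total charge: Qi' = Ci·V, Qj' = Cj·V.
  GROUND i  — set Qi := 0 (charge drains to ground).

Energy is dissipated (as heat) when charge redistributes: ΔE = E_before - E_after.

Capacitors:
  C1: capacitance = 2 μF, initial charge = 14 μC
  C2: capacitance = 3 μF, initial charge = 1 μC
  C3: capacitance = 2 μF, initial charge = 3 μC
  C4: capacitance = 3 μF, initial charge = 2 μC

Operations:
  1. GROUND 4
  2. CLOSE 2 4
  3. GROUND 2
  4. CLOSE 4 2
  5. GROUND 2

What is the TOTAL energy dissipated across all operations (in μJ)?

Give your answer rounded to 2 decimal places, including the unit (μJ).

Initial: C1(2μF, Q=14μC, V=7.00V), C2(3μF, Q=1μC, V=0.33V), C3(2μF, Q=3μC, V=1.50V), C4(3μF, Q=2μC, V=0.67V)
Op 1: GROUND 4: Q4=0; energy lost=0.667
Op 2: CLOSE 2-4: Q_total=1.00, C_total=6.00, V=0.17; Q2=0.50, Q4=0.50; dissipated=0.083
Op 3: GROUND 2: Q2=0; energy lost=0.042
Op 4: CLOSE 4-2: Q_total=0.50, C_total=6.00, V=0.08; Q4=0.25, Q2=0.25; dissipated=0.021
Op 5: GROUND 2: Q2=0; energy lost=0.010
Total dissipated: 0.823 μJ

Answer: 0.82 μJ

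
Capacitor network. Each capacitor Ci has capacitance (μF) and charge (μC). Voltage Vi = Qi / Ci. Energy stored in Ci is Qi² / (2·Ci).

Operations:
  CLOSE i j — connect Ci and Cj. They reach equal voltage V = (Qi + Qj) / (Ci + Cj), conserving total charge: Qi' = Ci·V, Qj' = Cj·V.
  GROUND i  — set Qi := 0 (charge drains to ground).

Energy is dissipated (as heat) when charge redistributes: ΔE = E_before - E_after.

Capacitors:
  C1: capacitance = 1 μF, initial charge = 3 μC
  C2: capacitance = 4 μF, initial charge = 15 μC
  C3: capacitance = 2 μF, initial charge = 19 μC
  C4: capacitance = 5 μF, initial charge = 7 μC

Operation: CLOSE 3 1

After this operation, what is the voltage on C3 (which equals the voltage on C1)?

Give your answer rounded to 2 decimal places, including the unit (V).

Answer: 7.33 V

Derivation:
Initial: C1(1μF, Q=3μC, V=3.00V), C2(4μF, Q=15μC, V=3.75V), C3(2μF, Q=19μC, V=9.50V), C4(5μF, Q=7μC, V=1.40V)
Op 1: CLOSE 3-1: Q_total=22.00, C_total=3.00, V=7.33; Q3=14.67, Q1=7.33; dissipated=14.083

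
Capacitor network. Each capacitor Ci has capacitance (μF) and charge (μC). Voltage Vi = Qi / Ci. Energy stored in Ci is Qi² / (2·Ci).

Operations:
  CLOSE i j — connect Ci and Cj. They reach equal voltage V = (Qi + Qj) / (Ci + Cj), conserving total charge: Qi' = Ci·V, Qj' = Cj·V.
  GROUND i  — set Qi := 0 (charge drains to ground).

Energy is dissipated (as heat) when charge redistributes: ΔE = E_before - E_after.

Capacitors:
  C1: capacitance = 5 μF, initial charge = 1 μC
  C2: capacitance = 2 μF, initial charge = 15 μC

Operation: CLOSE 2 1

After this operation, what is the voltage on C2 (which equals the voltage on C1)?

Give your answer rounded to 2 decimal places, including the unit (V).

Initial: C1(5μF, Q=1μC, V=0.20V), C2(2μF, Q=15μC, V=7.50V)
Op 1: CLOSE 2-1: Q_total=16.00, C_total=7.00, V=2.29; Q2=4.57, Q1=11.43; dissipated=38.064

Answer: 2.29 V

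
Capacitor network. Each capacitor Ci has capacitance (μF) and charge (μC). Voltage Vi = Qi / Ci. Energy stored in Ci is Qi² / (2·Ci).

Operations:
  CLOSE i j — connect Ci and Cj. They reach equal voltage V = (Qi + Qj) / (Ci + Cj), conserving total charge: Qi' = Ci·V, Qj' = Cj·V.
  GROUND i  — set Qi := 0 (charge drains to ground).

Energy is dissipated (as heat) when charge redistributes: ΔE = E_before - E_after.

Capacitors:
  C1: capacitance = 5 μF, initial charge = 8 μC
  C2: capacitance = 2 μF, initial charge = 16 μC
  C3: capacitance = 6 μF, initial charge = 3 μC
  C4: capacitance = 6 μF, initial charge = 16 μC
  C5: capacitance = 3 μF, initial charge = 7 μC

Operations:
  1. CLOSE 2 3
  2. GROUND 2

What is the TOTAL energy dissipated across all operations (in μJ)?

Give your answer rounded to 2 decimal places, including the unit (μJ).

Initial: C1(5μF, Q=8μC, V=1.60V), C2(2μF, Q=16μC, V=8.00V), C3(6μF, Q=3μC, V=0.50V), C4(6μF, Q=16μC, V=2.67V), C5(3μF, Q=7μC, V=2.33V)
Op 1: CLOSE 2-3: Q_total=19.00, C_total=8.00, V=2.38; Q2=4.75, Q3=14.25; dissipated=42.188
Op 2: GROUND 2: Q2=0; energy lost=5.641
Total dissipated: 47.828 μJ

Answer: 47.83 μJ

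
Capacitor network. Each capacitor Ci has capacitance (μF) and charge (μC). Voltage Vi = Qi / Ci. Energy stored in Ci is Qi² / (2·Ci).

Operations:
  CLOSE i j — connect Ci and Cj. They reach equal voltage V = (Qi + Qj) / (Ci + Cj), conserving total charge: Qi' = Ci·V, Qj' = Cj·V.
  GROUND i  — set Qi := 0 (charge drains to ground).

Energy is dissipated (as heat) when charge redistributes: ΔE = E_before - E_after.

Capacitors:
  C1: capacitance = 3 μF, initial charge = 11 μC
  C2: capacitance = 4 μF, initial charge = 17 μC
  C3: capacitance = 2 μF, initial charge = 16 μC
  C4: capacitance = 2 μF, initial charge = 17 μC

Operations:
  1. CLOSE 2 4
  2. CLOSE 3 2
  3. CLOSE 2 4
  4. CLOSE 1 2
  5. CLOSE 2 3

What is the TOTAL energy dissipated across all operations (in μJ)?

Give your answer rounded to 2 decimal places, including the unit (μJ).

Answer: 22.71 μJ

Derivation:
Initial: C1(3μF, Q=11μC, V=3.67V), C2(4μF, Q=17μC, V=4.25V), C3(2μF, Q=16μC, V=8.00V), C4(2μF, Q=17μC, V=8.50V)
Op 1: CLOSE 2-4: Q_total=34.00, C_total=6.00, V=5.67; Q2=22.67, Q4=11.33; dissipated=12.042
Op 2: CLOSE 3-2: Q_total=38.67, C_total=6.00, V=6.44; Q3=12.89, Q2=25.78; dissipated=3.630
Op 3: CLOSE 2-4: Q_total=37.11, C_total=6.00, V=6.19; Q2=24.74, Q4=12.37; dissipated=0.403
Op 4: CLOSE 1-2: Q_total=35.74, C_total=7.00, V=5.11; Q1=15.32, Q2=20.42; dissipated=5.437
Op 5: CLOSE 2-3: Q_total=33.31, C_total=6.00, V=5.55; Q2=22.21, Q3=11.10; dissipated=1.195
Total dissipated: 22.706 μJ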